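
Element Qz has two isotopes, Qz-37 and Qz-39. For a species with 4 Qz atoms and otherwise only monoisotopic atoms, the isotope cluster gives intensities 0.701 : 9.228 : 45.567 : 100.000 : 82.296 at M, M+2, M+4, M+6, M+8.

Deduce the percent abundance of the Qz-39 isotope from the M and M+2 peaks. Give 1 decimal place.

If p is the fraction of Qz that is Qz-37, then I(M+2)/I(M) = [C(4,1)·p^3·(1−p)] / p^4 = 4·(1−p)/p = 9.228/0.701 = 13.1641
(1−p)/p = 13.1641/4 = 3.2910  ⇒  p = 1/(1 + 3.2910) = 0.2330
Qz-37: 23.3%, Qz-39: 76.7%.

76.7%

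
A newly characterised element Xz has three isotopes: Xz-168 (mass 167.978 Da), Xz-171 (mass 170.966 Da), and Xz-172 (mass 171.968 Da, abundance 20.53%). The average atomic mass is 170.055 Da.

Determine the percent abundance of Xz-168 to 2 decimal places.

The remaining 79.47% is split between Xz-168 (fraction x) and Xz-171 (fraction 0.7947 − x).
Substituting: 167.978x + 170.966(0.7947 − x) = 134.7499696
(167.978 − 170.966)x = -1.1167106  ⇒  x = 0.37373, y = 0.42097
Xz-168: 37.37%, Xz-171: 42.10%.

37.37%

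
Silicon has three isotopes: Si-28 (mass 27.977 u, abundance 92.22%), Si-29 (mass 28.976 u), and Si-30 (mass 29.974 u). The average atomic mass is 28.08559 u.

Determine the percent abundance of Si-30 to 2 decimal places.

The remaining 7.78% is split between Si-29 (fraction x) and Si-30 (fraction 0.0778 − x).
Substituting: 28.976x + 29.974(0.0778 − x) = 2.2852006
(28.976 − 29.974)x = -0.0467766  ⇒  x = 0.04687, y = 0.03093
Si-29: 4.69%, Si-30: 3.09%.

3.09%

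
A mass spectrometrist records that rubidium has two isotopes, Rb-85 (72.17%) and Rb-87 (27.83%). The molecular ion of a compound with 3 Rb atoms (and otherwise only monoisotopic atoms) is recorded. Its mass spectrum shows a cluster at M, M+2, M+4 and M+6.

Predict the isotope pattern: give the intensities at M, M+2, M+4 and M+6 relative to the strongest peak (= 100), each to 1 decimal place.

86.4 : 100.0 : 38.6 : 5.0

Expanding (0.7217 + 0.2783)^3:
P(M) = 0.7217^3 = 0.375898
P(M+2) = 3 × 0.7217^2 × 0.2783^1 = 0.434858
P(M+4) = 3 × 0.7217^1 × 0.2783^2 = 0.167689
P(M+6) = 0.2783^3 = 0.021555
The M+2 peak is largest (0.434858); scaling to 100 gives 86.4 : 100.0 : 38.6 : 5.0.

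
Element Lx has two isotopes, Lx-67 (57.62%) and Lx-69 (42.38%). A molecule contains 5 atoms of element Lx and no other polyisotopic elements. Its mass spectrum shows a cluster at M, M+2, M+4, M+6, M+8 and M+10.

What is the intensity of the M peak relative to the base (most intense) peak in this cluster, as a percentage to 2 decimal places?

18.49%

Term probabilities: M 0.0635, M+2 0.2336, M+4 0.3436, M+6 0.2527, M+8 0.0929, M+10 0.0137. Base peak = M+4.
P(M+4) = C(5,2) × 0.5762^3 × 0.4238^2 = 10 × 0.19130211 × 0.17960644 = 0.343591 (base)
P(M) = C(5,0) × 0.5762^5 × 0.4238^0 = 1 × 0.06351353 × 1.0000 = 0.063514
Relative intensity = 0.063514 / 0.343591 × 100 = 18.49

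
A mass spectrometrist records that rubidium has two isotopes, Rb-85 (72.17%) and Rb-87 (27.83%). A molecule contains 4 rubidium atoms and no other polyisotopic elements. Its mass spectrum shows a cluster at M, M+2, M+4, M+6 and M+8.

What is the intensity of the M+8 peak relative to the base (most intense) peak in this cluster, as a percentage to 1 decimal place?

Term probabilities: M 0.2713, M+2 0.4184, M+4 0.2420, M+6 0.0622, M+8 0.0060. Base peak = M+2.
P(M+2) = C(4,1) × 0.7217^3 × 0.2783^1 = 4 × 0.37589809 × 0.2783 = 0.418450 (base)
P(M+8) = C(4,4) × 0.7217^0 × 0.2783^4 = 1 × 1.0000 × 0.00599864 = 0.005999
Relative intensity = 0.005999 / 0.418450 × 100 = 1.4

1.4%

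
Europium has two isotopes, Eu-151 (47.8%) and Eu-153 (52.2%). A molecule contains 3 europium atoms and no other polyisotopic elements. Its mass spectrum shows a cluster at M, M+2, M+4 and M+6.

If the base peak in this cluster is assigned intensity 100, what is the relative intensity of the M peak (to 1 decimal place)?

(0.478 + 0.522)^3 gives M 0.1092, M+2 0.3578, M+4 0.3907, M+6 0.1422; the largest is M+4.
P(M+4) = C(3,2) × 0.478^1 × 0.522^2 = 3 × 0.4780 × 0.272484 = 0.390742 (base)
P(M) = C(3,0) × 0.478^3 × 0.522^0 = 1 × 0.10921535 × 1.0000 = 0.109215
Relative intensity = 0.109215 / 0.390742 × 100 = 28.0

28.0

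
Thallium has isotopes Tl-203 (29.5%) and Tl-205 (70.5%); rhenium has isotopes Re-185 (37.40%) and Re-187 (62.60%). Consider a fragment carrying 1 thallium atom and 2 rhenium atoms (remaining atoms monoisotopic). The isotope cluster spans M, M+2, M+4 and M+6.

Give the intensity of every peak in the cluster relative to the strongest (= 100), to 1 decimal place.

Thallium pattern (n=1): 0.2950 : 0.7050
Rhenium pattern (n=2): 0.139876 : 0.468248 : 0.391876
Convolve the two distributions (both contribute in 2-u steps):
  M: 0.2950×0.139876 = 0.041263
  M+2: 0.2950×0.468248 + 0.7050×0.139876 = 0.236746
  M+4: 0.2950×0.391876 + 0.7050×0.468248 = 0.445718
  M+6: 0.7050×0.391876 = 0.276273
Scale to base peak (0.445718) = 100: 9.3 : 53.1 : 100.0 : 62.0

9.3 : 53.1 : 100.0 : 62.0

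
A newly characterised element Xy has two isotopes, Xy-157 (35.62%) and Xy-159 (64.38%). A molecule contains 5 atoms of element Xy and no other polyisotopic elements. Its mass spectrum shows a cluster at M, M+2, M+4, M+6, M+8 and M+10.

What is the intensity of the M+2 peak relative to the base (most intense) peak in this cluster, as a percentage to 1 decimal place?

Binomial terms of (0.3562 + 0.6438)^5: M 0.0057, M+2 0.0518, M+4 0.1873, M+6 0.3386, M+8 0.3060, M+10 0.1106 → M+6 is the base peak.
P(M+6) = C(5,3) × 0.3562^2 × 0.6438^3 = 10 × 0.12687844 × 0.26684122 = 0.338564 (base)
P(M+2) = C(5,1) × 0.3562^4 × 0.6438^1 = 5 × 0.01609814 × 0.6438 = 0.051820
Relative intensity = 0.051820 / 0.338564 × 100 = 15.3

15.3%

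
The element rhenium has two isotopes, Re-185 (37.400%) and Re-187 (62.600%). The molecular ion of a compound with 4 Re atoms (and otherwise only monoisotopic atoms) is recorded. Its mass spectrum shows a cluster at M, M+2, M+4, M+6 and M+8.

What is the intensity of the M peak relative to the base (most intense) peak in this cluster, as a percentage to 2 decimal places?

(0.37400 + 0.62600)^4 gives M 0.0196, M+2 0.1310, M+4 0.3289, M+6 0.3670, M+8 0.1536; the largest is M+6.
P(M+6) = C(4,3) × 0.37400^1 × 0.62600^3 = 4 × 0.3740 × 0.24531438 = 0.366990 (base)
P(M) = C(4,0) × 0.37400^4 × 0.62600^0 = 1 × 0.0195653 × 1.0000 = 0.019565
Relative intensity = 0.019565 / 0.366990 × 100 = 5.33

5.33%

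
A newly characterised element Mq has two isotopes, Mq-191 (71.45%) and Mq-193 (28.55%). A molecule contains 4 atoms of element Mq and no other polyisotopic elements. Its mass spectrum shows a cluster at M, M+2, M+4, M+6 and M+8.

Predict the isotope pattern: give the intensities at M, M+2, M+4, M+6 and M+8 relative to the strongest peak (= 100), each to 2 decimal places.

Expanding (0.7145 + 0.2855)^4:
P(M) = 0.7145^4 = 0.260621
P(M+2) = 4 × 0.7145^3 × 0.2855^1 = 0.416555
P(M+4) = 6 × 0.7145^2 × 0.2855^2 = 0.249671
P(M+6) = 4 × 0.7145^1 × 0.2855^3 = 0.066509
P(M+8) = 0.2855^4 = 0.006644
The M+2 peak is largest (0.416555); scaling to 100 gives 62.57 : 100.00 : 59.94 : 15.97 : 1.59.

62.57 : 100.00 : 59.94 : 15.97 : 1.59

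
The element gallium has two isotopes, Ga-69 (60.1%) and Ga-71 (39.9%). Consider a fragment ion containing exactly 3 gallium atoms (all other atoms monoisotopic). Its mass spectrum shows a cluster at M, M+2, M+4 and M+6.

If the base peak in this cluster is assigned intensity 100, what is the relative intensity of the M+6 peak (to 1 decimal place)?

(0.601 + 0.399)^3 gives M 0.2171, M+2 0.4324, M+4 0.2870, M+6 0.0635; the largest is M+2.
P(M+2) = C(3,1) × 0.601^2 × 0.399^1 = 3 × 0.361201 × 0.3990 = 0.432358 (base)
P(M+6) = C(3,3) × 0.601^0 × 0.399^3 = 1 × 1.0000 × 0.0635212 = 0.063521
Relative intensity = 0.063521 / 0.432358 × 100 = 14.7

14.7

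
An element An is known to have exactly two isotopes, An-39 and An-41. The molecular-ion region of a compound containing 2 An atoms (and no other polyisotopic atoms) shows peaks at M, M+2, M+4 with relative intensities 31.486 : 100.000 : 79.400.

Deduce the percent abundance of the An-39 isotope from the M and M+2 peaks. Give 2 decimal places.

Write p for the An-39 fraction. I(M+2)/I(M) = [C(2,1)·p^1·(1−p)] / p^2 = 2·(1−p)/p = 100.000/31.486 = 3.1760
(1−p)/p = 3.1760/2 = 1.5880  ⇒  p = 1/(1 + 1.5880) = 0.3864
An-39: 38.64%, An-41: 61.36%.

38.64%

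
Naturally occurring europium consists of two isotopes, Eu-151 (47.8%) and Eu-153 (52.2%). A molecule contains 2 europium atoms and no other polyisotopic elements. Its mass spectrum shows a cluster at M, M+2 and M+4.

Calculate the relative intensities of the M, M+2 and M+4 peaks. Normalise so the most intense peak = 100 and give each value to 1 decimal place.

Each Eu atom is independently Eu-151 (p = 0.478) or Eu-153 (q = 0.522); the cluster is the binomial expansion (p + q)^2.
P(M) = 0.478^2 = 0.228484
P(M+2) = 2 × 0.478^1 × 0.522^1 = 0.499032
P(M+4) = 0.522^2 = 0.272484
The M+2 peak is largest (0.499032); scaling to 100 gives 45.8 : 100.0 : 54.6.

45.8 : 100.0 : 54.6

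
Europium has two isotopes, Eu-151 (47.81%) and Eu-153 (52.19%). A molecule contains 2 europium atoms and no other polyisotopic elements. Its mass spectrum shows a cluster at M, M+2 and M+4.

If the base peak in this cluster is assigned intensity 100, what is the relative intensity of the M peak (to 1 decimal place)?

45.8

Term probabilities: M 0.2286, M+2 0.4990, M+4 0.2724. Base peak = M+2.
P(M+2) = C(2,1) × 0.4781^1 × 0.5219^1 = 2 × 0.4781 × 0.5219 = 0.499041 (base)
P(M) = C(2,0) × 0.4781^2 × 0.5219^0 = 1 × 0.22857961 × 1.0000 = 0.228580
Relative intensity = 0.228580 / 0.499041 × 100 = 45.8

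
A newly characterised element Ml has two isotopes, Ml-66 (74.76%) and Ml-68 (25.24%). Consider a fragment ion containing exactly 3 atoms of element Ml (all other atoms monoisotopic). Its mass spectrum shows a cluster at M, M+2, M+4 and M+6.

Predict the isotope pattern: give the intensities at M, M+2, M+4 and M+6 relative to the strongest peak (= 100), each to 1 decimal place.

98.7 : 100.0 : 33.8 : 3.8

Expanding (0.7476 + 0.2524)^3:
P(M) = 0.7476^3 = 0.417838
P(M+2) = 3 × 0.7476^2 × 0.2524^1 = 0.423203
P(M+4) = 3 × 0.7476^1 × 0.2524^2 = 0.142879
P(M+6) = 0.2524^3 = 0.016079
The M+2 peak is largest (0.423203); scaling to 100 gives 98.7 : 100.0 : 33.8 : 3.8.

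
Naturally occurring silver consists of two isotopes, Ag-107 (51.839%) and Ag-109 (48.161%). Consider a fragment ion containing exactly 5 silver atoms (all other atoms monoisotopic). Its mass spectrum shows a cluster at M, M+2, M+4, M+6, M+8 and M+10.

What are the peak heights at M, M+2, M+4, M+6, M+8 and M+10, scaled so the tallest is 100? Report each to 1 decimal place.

The 5 Ag atoms are independent, so intensities follow the terms of (0.51839 + 0.48161)^5.
P(M) = 0.51839^5 = 0.037435
P(M+2) = 5 × 0.51839^4 × 0.48161^1 = 0.173897
P(M+4) = 10 × 0.51839^3 × 0.48161^2 = 0.323118
P(M+6) = 10 × 0.51839^2 × 0.48161^3 = 0.300192
P(M+8) = 5 × 0.51839^1 × 0.48161^4 = 0.139447
P(M+10) = 0.48161^5 = 0.025911
The M+4 peak is largest (0.323118); scaling to 100 gives 11.6 : 53.8 : 100.0 : 92.9 : 43.2 : 8.0.

11.6 : 53.8 : 100.0 : 92.9 : 43.2 : 8.0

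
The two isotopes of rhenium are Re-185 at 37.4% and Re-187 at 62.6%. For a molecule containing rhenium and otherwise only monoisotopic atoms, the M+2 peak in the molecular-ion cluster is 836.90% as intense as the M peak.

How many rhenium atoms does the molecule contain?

For n independent Re atoms, I(M+2)/I(M) = n · (abundance Re-187) / (abundance Re-185) = n · 0.626/0.374.
n = 8.3690 × 0.374/0.626 = 5.00 ≈ 5

5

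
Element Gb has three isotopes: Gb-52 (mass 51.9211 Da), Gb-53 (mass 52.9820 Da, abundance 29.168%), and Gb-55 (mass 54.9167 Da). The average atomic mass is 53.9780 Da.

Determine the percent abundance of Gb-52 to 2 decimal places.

12.50%

The remaining 70.832% is split between Gb-52 (fraction x) and Gb-55 (fraction 0.70832 − x).
Substituting: 51.9211x + 54.9167(0.70832 − x) = 38.52421024
(51.9211 − 54.9167)x = -0.374386704  ⇒  x = 0.12498, y = 0.58334
Gb-52: 12.50%, Gb-55: 58.33%.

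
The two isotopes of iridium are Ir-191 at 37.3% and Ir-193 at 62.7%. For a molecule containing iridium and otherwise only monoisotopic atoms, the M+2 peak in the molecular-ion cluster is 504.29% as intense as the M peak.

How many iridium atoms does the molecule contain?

3

With n Ir atoms, P(M+2)/P(M) = C(n,1)·p^(n−1)q / p^n = n·q/p = n · 0.627/0.373.
n = 5.0429 × 0.373/0.627 = 3.00 ≈ 3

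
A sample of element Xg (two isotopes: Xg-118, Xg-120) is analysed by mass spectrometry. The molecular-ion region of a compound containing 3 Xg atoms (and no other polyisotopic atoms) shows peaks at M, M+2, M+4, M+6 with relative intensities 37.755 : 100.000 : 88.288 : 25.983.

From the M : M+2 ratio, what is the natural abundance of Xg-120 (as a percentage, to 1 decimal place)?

Let p = fractional abundance of Xg-118. I(M+2)/I(M) = [C(3,1)·p^2·(1−p)] / p^3 = 3·(1−p)/p = 100.000/37.755 = 2.6487
(1−p)/p = 2.6487/3 = 0.8829  ⇒  p = 1/(1 + 0.8829) = 0.5311
Xg-118: 53.1%, Xg-120: 46.9%.

46.9%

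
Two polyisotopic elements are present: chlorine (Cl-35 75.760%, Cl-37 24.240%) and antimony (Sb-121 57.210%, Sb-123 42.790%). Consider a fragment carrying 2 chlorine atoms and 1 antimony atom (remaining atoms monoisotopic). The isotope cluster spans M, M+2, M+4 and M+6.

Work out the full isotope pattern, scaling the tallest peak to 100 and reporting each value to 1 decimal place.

72.1 : 100.0 : 41.9 : 5.5

Chlorine pattern (n=2): 0.57395776 : 0.36728448 : 0.05875776
Antimony pattern (n=1): 0.5721 : 0.4279
Convolve the two distributions (both contribute in 2-u steps):
  M: 0.57395776×0.5721 = 0.328361
  M+2: 0.57395776×0.4279 + 0.36728448×0.5721 = 0.455720
  M+4: 0.36728448×0.4279 + 0.05875776×0.5721 = 0.190776
  M+6: 0.05875776×0.4279 = 0.025142
Scale to base peak (0.455720) = 100: 72.1 : 100.0 : 41.9 : 5.5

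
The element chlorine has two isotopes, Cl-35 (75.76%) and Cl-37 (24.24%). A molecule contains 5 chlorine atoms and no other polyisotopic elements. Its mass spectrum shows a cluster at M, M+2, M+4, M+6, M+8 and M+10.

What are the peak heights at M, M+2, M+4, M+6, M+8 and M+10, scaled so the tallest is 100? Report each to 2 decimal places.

62.51 : 100.00 : 63.99 : 20.47 : 3.28 : 0.21

Each Cl atom is independently Cl-35 (p = 0.7576) or Cl-37 (q = 0.2424); the cluster is the binomial expansion (p + q)^5.
P(M) = 0.7576^5 = 0.249574
P(M+2) = 5 × 0.7576^4 × 0.2424^1 = 0.399266
P(M+4) = 10 × 0.7576^3 × 0.2424^2 = 0.255497
P(M+6) = 10 × 0.7576^2 × 0.2424^3 = 0.081748
P(M+8) = 5 × 0.7576^1 × 0.2424^4 = 0.013078
P(M+10) = 0.2424^5 = 0.000837
The M+2 peak is largest (0.399266); scaling to 100 gives 62.51 : 100.00 : 63.99 : 20.47 : 3.28 : 0.21.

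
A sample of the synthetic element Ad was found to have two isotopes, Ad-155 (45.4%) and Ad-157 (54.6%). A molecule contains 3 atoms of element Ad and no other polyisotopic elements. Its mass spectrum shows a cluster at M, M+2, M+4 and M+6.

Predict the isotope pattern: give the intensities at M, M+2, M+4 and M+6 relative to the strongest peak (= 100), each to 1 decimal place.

23.0 : 83.2 : 100.0 : 40.1

Each Ad atom is independently Ad-155 (p = 0.454) or Ad-157 (q = 0.546); the cluster is the binomial expansion (p + q)^3.
P(M) = 0.454^3 = 0.093577
P(M+2) = 3 × 0.454^2 × 0.546^1 = 0.337618
P(M+4) = 3 × 0.454^1 × 0.546^2 = 0.406034
P(M+6) = 0.546^3 = 0.162771
The M+4 peak is largest (0.406034); scaling to 100 gives 23.0 : 83.2 : 100.0 : 40.1.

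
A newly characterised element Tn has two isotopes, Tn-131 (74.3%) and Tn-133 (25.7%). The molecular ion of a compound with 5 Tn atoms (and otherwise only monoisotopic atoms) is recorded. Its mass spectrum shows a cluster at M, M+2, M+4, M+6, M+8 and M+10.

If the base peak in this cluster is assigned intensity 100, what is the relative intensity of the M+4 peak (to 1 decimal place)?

(0.743 + 0.257)^5 gives M 0.2264, M+2 0.3916, M+4 0.2709, M+6 0.0937, M+8 0.0162, M+10 0.0011; the largest is M+2.
P(M+2) = C(5,1) × 0.743^4 × 0.257^1 = 5 × 0.3047581 × 0.2570 = 0.391614 (base)
P(M+4) = C(5,2) × 0.743^3 × 0.257^2 = 10 × 0.41017241 × 0.066049 = 0.270915
Relative intensity = 0.270915 / 0.391614 × 100 = 69.2

69.2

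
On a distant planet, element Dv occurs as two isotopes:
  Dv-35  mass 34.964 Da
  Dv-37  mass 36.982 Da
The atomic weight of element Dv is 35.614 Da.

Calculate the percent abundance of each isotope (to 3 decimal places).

Dv-35: 67.790%, Dv-37: 32.210%

Let x be the fractional abundance of Dv-35; then Dv-37 has abundance 1 − x.
34.964·x + 36.982·(1 − x) = 35.614
(34.964 − 36.982)·x = 35.614 − 36.982
x = -1.368 / -2.018 = 0.67790 → 67.790% Dv-35, 32.210% Dv-37.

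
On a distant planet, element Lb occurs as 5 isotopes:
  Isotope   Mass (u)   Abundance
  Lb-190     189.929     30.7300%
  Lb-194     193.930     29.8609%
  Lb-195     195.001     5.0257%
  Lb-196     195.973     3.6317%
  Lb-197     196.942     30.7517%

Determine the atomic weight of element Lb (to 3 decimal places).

Weight each isotope mass by its fractional abundance: 0.307300 × 189.929 + 0.298609 × 193.930 + 0.050257 × 195.001 + 0.036317 × 195.973 + 0.307517 × 196.942
= 58.3652 + 57.9092 + 9.8002 + 7.1172 + 60.5630 = 193.7548 u

193.755 u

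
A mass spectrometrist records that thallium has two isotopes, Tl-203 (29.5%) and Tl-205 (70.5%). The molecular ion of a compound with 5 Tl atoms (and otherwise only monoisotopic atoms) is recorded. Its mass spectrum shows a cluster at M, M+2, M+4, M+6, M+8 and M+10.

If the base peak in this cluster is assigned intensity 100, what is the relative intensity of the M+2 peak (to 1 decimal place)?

7.3

(0.295 + 0.705)^5 gives M 0.0022, M+2 0.0267, M+4 0.1276, M+6 0.3049, M+8 0.3644, M+10 0.1742; the largest is M+8.
P(M+8) = C(5,4) × 0.295^1 × 0.705^4 = 5 × 0.2950 × 0.24703385 = 0.364375 (base)
P(M+2) = C(5,1) × 0.295^4 × 0.705^1 = 5 × 0.00757335 × 0.7050 = 0.026696
Relative intensity = 0.026696 / 0.364375 × 100 = 7.3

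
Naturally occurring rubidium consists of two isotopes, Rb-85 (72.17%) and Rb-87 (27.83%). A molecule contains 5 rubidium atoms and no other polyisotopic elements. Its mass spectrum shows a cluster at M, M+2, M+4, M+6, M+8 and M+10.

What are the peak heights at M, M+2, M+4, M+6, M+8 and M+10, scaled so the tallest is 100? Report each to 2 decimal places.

Expanding (0.7217 + 0.2783)^5:
P(M) = 0.7217^5 = 0.195787
P(M+2) = 5 × 0.7217^4 × 0.2783^1 = 0.377494
P(M+4) = 10 × 0.7217^3 × 0.2783^2 = 0.291136
P(M+6) = 10 × 0.7217^2 × 0.2783^3 = 0.112267
P(M+8) = 5 × 0.7217^1 × 0.2783^4 = 0.021646
P(M+10) = 0.2783^5 = 0.001669
The M+2 peak is largest (0.377494); scaling to 100 gives 51.86 : 100.00 : 77.12 : 29.74 : 5.73 : 0.44.

51.86 : 100.00 : 77.12 : 29.74 : 5.73 : 0.44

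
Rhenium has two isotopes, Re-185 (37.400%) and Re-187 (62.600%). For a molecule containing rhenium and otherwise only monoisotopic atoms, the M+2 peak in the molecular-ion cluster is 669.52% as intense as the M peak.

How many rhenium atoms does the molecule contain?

For n independent Re atoms, I(M+2)/I(M) = n · (abundance Re-187) / (abundance Re-185) = n · 0.62600/0.37400.
n = 6.6952 × 0.37400/0.62600 = 4.00 ≈ 4

4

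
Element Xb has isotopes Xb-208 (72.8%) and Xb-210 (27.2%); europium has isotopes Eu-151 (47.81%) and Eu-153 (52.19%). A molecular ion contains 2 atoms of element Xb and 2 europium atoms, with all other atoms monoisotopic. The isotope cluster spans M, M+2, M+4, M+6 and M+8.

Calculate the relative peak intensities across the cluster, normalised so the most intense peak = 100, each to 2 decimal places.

Element Xb pattern (n=2): 0.529984 : 0.396032 : 0.073984
Europium pattern (n=2): 0.22857961 : 0.49904078 : 0.27237961
Convolve the two distributions (both contribute in 2-u steps):
  M: 0.529984×0.22857961 = 0.121144
  M+2: 0.529984×0.49904078 + 0.396032×0.22857961 = 0.355008
  M+4: 0.529984×0.27237961 + 0.396032×0.49904078 + 0.073984×0.22857961 = 0.358904
  M+6: 0.396032×0.27237961 + 0.073984×0.49904078 = 0.144792
  M+8: 0.073984×0.27237961 = 0.020152
Scale to base peak (0.358904) = 100: 33.75 : 98.91 : 100.00 : 40.34 : 5.61

33.75 : 98.91 : 100.00 : 40.34 : 5.61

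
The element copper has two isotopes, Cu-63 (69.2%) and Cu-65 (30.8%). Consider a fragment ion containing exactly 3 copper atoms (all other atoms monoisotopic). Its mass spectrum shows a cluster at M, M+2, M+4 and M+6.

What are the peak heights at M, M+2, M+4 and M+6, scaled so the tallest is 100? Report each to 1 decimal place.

74.9 : 100.0 : 44.5 : 6.6

Expanding (0.692 + 0.308)^3:
P(M) = 0.692^3 = 0.331374
P(M+2) = 3 × 0.692^2 × 0.308^1 = 0.442470
P(M+4) = 3 × 0.692^1 × 0.308^2 = 0.196938
P(M+6) = 0.308^3 = 0.029218
The M+2 peak is largest (0.442470); scaling to 100 gives 74.9 : 100.0 : 44.5 : 6.6.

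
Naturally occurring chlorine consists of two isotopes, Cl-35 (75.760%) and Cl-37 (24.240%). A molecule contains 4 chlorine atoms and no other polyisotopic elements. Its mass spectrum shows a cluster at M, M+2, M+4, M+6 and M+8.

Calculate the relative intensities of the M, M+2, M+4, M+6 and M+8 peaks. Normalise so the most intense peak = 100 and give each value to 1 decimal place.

Expanding (0.75760 + 0.24240)^4:
P(M) = 0.75760^4 = 0.329428
P(M+2) = 4 × 0.75760^3 × 0.24240^1 = 0.421612
P(M+4) = 6 × 0.75760^2 × 0.24240^2 = 0.202347
P(M+6) = 4 × 0.75760^1 × 0.24240^3 = 0.043162
P(M+8) = 0.24240^4 = 0.003452
The M+2 peak is largest (0.421612); scaling to 100 gives 78.1 : 100.0 : 48.0 : 10.2 : 0.8.

78.1 : 100.0 : 48.0 : 10.2 : 0.8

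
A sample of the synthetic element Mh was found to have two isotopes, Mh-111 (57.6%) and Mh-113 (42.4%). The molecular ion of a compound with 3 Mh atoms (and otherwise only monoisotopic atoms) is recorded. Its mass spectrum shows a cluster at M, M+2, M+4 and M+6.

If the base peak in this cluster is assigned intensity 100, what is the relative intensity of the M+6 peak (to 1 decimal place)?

18.1

(0.576 + 0.424)^3 gives M 0.1911, M+2 0.4220, M+4 0.3107, M+6 0.0762; the largest is M+2.
P(M+2) = C(3,1) × 0.576^2 × 0.424^1 = 3 × 0.331776 × 0.4240 = 0.422019 (base)
P(M+6) = C(3,3) × 0.576^0 × 0.424^3 = 1 × 1.0000 × 0.07622502 = 0.076225
Relative intensity = 0.076225 / 0.422019 × 100 = 18.1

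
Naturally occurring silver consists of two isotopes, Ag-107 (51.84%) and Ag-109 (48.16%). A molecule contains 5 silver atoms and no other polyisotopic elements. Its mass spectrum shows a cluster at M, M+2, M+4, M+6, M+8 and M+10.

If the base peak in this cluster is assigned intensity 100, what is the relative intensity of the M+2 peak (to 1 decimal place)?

53.8

Binomial terms of (0.5184 + 0.4816)^5: M 0.0374, M+2 0.1739, M+4 0.3231, M+6 0.3002, M+8 0.1394, M+10 0.0259 → M+4 is the base peak.
P(M+4) = C(5,2) × 0.5184^3 × 0.4816^2 = 10 × 0.13931407 × 0.23193856 = 0.323123 (base)
P(M+2) = C(5,1) × 0.5184^4 × 0.4816^1 = 5 × 0.07222041 × 0.4816 = 0.173907
Relative intensity = 0.173907 / 0.323123 × 100 = 53.8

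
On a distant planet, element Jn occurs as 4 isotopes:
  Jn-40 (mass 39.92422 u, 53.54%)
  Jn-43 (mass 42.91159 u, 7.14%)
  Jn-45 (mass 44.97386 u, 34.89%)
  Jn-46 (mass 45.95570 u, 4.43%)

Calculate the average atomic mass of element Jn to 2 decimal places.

Ar = Σ fᵢ·mᵢ = 0.5354 × 39.92422 + 0.0714 × 42.91159 + 0.3489 × 44.97386 + 0.0443 × 45.95570
= 21.375427 + 3.063888 + 15.691380 + 2.035838 = 42.166533 u

42.17 u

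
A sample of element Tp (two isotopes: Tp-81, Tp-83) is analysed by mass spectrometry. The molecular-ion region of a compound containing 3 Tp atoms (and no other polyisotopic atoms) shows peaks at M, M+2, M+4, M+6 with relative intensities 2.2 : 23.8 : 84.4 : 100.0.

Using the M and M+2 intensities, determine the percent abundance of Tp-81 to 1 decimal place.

If p is the fraction of Tp that is Tp-81, then I(M+2)/I(M) = [C(3,1)·p^2·(1−p)] / p^3 = 3·(1−p)/p = 23.8/2.2 = 10.8182
(1−p)/p = 10.8182/3 = 3.6061  ⇒  p = 1/(1 + 3.6061) = 0.2171
Tp-81: 21.7%, Tp-83: 78.3%.

21.7%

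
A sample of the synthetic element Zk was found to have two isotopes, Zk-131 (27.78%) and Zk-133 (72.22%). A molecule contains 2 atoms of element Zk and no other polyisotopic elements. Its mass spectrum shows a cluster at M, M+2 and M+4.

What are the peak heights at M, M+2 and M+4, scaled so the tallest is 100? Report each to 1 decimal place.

14.8 : 76.9 : 100.0

Expanding (0.2778 + 0.7222)^2:
P(M) = 0.2778^2 = 0.077173
P(M+2) = 2 × 0.2778^1 × 0.7222^1 = 0.401254
P(M+4) = 0.7222^2 = 0.521573
The M+4 peak is largest (0.521573); scaling to 100 gives 14.8 : 76.9 : 100.0.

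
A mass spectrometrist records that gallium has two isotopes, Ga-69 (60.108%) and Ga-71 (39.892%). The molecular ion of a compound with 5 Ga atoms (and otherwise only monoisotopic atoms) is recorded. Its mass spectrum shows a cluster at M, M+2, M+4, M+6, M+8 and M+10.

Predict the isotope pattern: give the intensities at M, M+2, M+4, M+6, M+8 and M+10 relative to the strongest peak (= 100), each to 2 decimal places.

22.70 : 75.34 : 100.00 : 66.37 : 22.02 : 2.92

Each Ga atom is independently Ga-69 (p = 0.60108) or Ga-71 (q = 0.39892); the cluster is the binomial expansion (p + q)^5.
P(M) = 0.60108^5 = 0.078462
P(M+2) = 5 × 0.60108^4 × 0.39892^1 = 0.260366
P(M+4) = 10 × 0.60108^3 × 0.39892^2 = 0.345596
P(M+6) = 10 × 0.60108^2 × 0.39892^3 = 0.229362
P(M+8) = 5 × 0.60108^1 × 0.39892^4 = 0.076111
P(M+10) = 0.39892^5 = 0.010103
The M+4 peak is largest (0.345596); scaling to 100 gives 22.70 : 75.34 : 100.00 : 66.37 : 22.02 : 2.92.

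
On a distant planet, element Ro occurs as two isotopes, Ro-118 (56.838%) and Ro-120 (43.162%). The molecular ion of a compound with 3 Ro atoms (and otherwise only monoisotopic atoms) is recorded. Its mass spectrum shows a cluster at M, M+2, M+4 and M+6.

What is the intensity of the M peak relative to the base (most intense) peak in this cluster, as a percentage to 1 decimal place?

43.9%

Binomial terms of (0.56838 + 0.43162)^3: M 0.1836, M+2 0.4183, M+4 0.3177, M+6 0.0804 → M+2 is the base peak.
P(M+2) = C(3,1) × 0.56838^2 × 0.43162^1 = 3 × 0.32305582 × 0.43162 = 0.418312 (base)
P(M) = C(3,0) × 0.56838^3 × 0.43162^0 = 1 × 0.18361847 × 1.0000 = 0.183618
Relative intensity = 0.183618 / 0.418312 × 100 = 43.9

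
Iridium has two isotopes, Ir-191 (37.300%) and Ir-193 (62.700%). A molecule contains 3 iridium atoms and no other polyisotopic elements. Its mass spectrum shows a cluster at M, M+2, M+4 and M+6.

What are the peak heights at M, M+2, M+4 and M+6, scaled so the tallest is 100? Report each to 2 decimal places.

The 3 Ir atoms are independent, so intensities follow the terms of (0.37300 + 0.62700)^3.
P(M) = 0.37300^3 = 0.051895
P(M+2) = 3 × 0.37300^2 × 0.62700^1 = 0.261702
P(M+4) = 3 × 0.37300^1 × 0.62700^2 = 0.439911
P(M+6) = 0.62700^3 = 0.246492
The M+4 peak is largest (0.439911); scaling to 100 gives 11.80 : 59.49 : 100.00 : 56.03.

11.80 : 59.49 : 100.00 : 56.03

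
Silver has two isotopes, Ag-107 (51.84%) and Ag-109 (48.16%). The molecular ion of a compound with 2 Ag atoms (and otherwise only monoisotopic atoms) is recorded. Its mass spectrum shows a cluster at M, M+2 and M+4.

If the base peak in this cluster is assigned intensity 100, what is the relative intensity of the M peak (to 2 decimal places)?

53.82

Binomial terms of (0.5184 + 0.4816)^2: M 0.2687, M+2 0.4993, M+4 0.2319 → M+2 is the base peak.
P(M+2) = C(2,1) × 0.5184^1 × 0.4816^1 = 2 × 0.5184 × 0.4816 = 0.499323 (base)
P(M) = C(2,0) × 0.5184^2 × 0.4816^0 = 1 × 0.26873856 × 1.0000 = 0.268739
Relative intensity = 0.268739 / 0.499323 × 100 = 53.82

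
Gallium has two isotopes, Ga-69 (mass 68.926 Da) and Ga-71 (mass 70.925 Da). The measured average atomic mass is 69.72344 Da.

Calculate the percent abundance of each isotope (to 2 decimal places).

Ga-69: 60.11%, Ga-71: 39.89%

Let x be the fractional abundance of Ga-69; then Ga-71 has abundance 1 − x.
68.926·x + 70.925·(1 − x) = 69.72344
(68.926 − 70.925)·x = 69.72344 − 70.925
x = -1.20156 / -1.999 = 0.60108 → 60.11% Ga-69, 39.89% Ga-71.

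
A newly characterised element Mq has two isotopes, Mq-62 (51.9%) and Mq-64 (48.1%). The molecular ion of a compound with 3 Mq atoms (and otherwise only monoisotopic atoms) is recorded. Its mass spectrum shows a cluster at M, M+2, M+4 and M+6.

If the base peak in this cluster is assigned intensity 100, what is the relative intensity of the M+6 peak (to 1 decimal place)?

28.6

(0.519 + 0.481)^3 gives M 0.1398, M+2 0.3887, M+4 0.3602, M+6 0.1113; the largest is M+2.
P(M+2) = C(3,1) × 0.519^2 × 0.481^1 = 3 × 0.269361 × 0.4810 = 0.388688 (base)
P(M+6) = C(3,3) × 0.519^0 × 0.481^3 = 1 × 1.0000 × 0.11128464 = 0.111285
Relative intensity = 0.111285 / 0.388688 × 100 = 28.6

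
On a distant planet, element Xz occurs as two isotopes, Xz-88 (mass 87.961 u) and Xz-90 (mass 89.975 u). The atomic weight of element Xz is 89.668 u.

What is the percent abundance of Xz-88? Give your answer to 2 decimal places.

Let x be the fractional abundance of Xz-88; then Xz-90 has abundance 1 − x.
87.961·x + 89.975·(1 − x) = 89.668
(87.961 − 89.975)·x = 89.668 − 89.975
x = -0.307 / -2.014 = 0.15243 → 15.24% Xz-88, 84.76% Xz-90.

15.24%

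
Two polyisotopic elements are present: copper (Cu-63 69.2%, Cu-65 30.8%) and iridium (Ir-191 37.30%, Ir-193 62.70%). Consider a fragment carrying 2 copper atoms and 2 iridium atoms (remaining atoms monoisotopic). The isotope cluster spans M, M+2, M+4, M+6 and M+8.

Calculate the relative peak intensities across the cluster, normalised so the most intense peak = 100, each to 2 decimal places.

16.62 : 70.67 : 100.00 : 52.88 : 9.30

Copper pattern (n=2): 0.478864 : 0.426272 : 0.094864
Iridium pattern (n=2): 0.139129 : 0.467742 : 0.393129
Convolve the two distributions (both contribute in 2-u steps):
  M: 0.478864×0.139129 = 0.066624
  M+2: 0.478864×0.467742 + 0.426272×0.139129 = 0.283292
  M+4: 0.478864×0.393129 + 0.426272×0.467742 + 0.094864×0.139129 = 0.400839
  M+6: 0.426272×0.393129 + 0.094864×0.467742 = 0.211952
  M+8: 0.094864×0.393129 = 0.037294
Scale to base peak (0.400839) = 100: 16.62 : 70.67 : 100.00 : 52.88 : 9.30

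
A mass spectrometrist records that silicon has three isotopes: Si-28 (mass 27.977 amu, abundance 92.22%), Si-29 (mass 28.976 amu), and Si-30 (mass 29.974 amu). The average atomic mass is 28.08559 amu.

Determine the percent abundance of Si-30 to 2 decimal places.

3.09%

Let x and y be the fractions of Si-29 and Si-30. Then x + y = 1 − 0.9222 = 0.0778 and 28.976x + 29.974y = 28.08559 − 0.9222×27.977 = 2.2852006.
Substituting: 28.976x + 29.974(0.0778 − x) = 2.2852006
(28.976 − 29.974)x = -0.0467766  ⇒  x = 0.04687, y = 0.03093
Si-29: 4.69%, Si-30: 3.09%.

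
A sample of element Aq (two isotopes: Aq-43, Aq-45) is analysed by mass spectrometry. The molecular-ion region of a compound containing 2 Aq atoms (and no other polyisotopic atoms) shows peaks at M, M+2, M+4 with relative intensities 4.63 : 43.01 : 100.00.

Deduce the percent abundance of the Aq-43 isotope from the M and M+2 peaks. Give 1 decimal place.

Write p for the Aq-43 fraction. I(M+2)/I(M) = [C(2,1)·p^1·(1−p)] / p^2 = 2·(1−p)/p = 43.01/4.63 = 9.2894
(1−p)/p = 9.2894/2 = 4.6447  ⇒  p = 1/(1 + 4.6447) = 0.1772
Aq-43: 17.7%, Aq-45: 82.3%.

17.7%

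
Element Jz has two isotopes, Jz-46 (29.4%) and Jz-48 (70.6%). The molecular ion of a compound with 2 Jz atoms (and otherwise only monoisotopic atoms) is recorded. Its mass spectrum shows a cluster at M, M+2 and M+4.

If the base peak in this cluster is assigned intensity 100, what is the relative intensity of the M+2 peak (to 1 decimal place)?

(0.294 + 0.706)^2 gives M 0.0864, M+2 0.4151, M+4 0.4984; the largest is M+4.
P(M+4) = C(2,2) × 0.294^0 × 0.706^2 = 1 × 1.0000 × 0.498436 = 0.498436 (base)
P(M+2) = C(2,1) × 0.294^1 × 0.706^1 = 2 × 0.2940 × 0.7060 = 0.415128
Relative intensity = 0.415128 / 0.498436 × 100 = 83.3

83.3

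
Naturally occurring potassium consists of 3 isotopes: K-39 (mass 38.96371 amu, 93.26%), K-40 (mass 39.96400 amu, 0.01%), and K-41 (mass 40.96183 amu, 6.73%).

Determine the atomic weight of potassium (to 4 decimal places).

Average mass = Σ (abundance × isotope mass) = 0.9326 × 38.96371 + 0.0001 × 39.96400 + 0.0673 × 40.96183
= 36.337556 + 0.003996 + 2.756731 = 39.098283 amu

39.0983 amu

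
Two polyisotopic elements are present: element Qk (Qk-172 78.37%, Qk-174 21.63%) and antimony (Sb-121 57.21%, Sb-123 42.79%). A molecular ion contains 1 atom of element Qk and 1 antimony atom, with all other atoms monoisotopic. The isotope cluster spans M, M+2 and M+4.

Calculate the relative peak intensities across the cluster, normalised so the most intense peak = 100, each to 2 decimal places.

97.66 : 100.00 : 20.16

Element Qk pattern (n=1): 0.7837 : 0.2163
Antimony pattern (n=1): 0.5721 : 0.4279
Convolve the two distributions (both contribute in 2-u steps):
  M: 0.7837×0.5721 = 0.448355
  M+2: 0.7837×0.4279 + 0.2163×0.5721 = 0.459090
  M+4: 0.2163×0.4279 = 0.092555
Scale to base peak (0.459090) = 100: 97.66 : 100.00 : 20.16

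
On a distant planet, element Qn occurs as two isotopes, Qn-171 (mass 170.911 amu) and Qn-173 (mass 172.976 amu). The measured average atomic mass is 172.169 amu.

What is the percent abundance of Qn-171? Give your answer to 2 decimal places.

Writing the weighted mean with unknown fraction x of Qn-171:
170.911·x + 172.976·(1 − x) = 172.169
(170.911 − 172.976)·x = 172.169 − 172.976
x = -0.807 / -2.065 = 0.39080 → 39.08% Qn-171, 60.92% Qn-173.

39.08%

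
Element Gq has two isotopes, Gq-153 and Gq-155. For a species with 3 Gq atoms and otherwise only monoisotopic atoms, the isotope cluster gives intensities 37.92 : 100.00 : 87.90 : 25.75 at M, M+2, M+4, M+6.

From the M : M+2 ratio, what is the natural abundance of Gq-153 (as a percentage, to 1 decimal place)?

53.2%

Let p = fractional abundance of Gq-153. I(M+2)/I(M) = [C(3,1)·p^2·(1−p)] / p^3 = 3·(1−p)/p = 100.00/37.92 = 2.6371
(1−p)/p = 2.6371/3 = 0.8790  ⇒  p = 1/(1 + 0.8790) = 0.5322
Gq-153: 53.2%, Gq-155: 46.8%.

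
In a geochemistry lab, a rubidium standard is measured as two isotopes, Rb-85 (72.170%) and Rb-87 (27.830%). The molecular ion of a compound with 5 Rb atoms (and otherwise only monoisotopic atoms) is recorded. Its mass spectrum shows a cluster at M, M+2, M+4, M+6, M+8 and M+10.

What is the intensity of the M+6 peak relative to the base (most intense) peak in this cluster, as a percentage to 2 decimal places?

Binomial terms of (0.72170 + 0.27830)^5: M 0.1958, M+2 0.3775, M+4 0.2911, M+6 0.1123, M+8 0.0216, M+10 0.0017 → M+2 is the base peak.
P(M+2) = C(5,1) × 0.72170^4 × 0.27830^1 = 5 × 0.27128565 × 0.2783 = 0.377494 (base)
P(M+6) = C(5,3) × 0.72170^2 × 0.27830^3 = 10 × 0.52085089 × 0.02155458 = 0.112267
Relative intensity = 0.112267 / 0.377494 × 100 = 29.74

29.74%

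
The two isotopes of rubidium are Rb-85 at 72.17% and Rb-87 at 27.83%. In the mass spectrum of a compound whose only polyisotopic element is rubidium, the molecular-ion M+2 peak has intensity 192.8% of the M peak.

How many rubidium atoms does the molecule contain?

5

With n Rb atoms, P(M+2)/P(M) = C(n,1)·p^(n−1)q / p^n = n·q/p = n · 0.2783/0.7217.
n = 1.928 × 0.7217/0.2783 = 5.00 ≈ 5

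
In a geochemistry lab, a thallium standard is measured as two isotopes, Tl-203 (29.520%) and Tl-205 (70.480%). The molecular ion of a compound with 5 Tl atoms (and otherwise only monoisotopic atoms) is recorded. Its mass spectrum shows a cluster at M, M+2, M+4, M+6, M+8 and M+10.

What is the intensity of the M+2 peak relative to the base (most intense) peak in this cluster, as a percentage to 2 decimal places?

Binomial terms of (0.29520 + 0.70480)^5: M 0.0022, M+2 0.0268, M+4 0.1278, M+6 0.3051, M+8 0.3642, M+10 0.1739 → M+8 is the base peak.
P(M+8) = C(5,4) × 0.29520^1 × 0.70480^4 = 5 × 0.2952 × 0.24675365 = 0.364208 (base)
P(M+2) = C(5,1) × 0.29520^4 × 0.70480^1 = 5 × 0.00759391 × 0.7048 = 0.026761
Relative intensity = 0.026761 / 0.364208 × 100 = 7.35

7.35%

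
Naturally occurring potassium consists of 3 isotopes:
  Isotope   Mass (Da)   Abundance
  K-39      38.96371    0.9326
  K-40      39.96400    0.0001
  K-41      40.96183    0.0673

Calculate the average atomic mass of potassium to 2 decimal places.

Weight each isotope mass by its fractional abundance: 0.9326 × 38.96371 + 0.0001 × 39.96400 + 0.0673 × 40.96183
= 36.337556 + 0.003996 + 2.756731 = 39.098283 Da

39.10 Da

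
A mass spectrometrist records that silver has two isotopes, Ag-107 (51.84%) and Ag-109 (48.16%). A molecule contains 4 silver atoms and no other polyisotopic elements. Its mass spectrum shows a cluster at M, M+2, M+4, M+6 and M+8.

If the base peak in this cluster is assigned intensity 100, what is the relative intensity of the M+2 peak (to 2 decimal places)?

71.76

Term probabilities: M 0.0722, M+2 0.2684, M+4 0.3740, M+6 0.2316, M+8 0.0538. Base peak = M+4.
P(M+4) = C(4,2) × 0.5184^2 × 0.4816^2 = 6 × 0.26873856 × 0.23193856 = 0.373985 (base)
P(M+2) = C(4,1) × 0.5184^3 × 0.4816^1 = 4 × 0.13931407 × 0.4816 = 0.268375
Relative intensity = 0.268375 / 0.373985 × 100 = 71.76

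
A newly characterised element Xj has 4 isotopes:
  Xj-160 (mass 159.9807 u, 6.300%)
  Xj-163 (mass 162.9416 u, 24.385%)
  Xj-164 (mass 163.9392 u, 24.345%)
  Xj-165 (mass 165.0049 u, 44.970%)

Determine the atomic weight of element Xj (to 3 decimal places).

163.926 u

Ar = Σ fᵢ·mᵢ = 0.06300 × 159.9807 + 0.24385 × 162.9416 + 0.24345 × 163.9392 + 0.44970 × 165.0049
= 10.07878 + 39.73331 + 39.91100 + 74.20270 = 163.92579 u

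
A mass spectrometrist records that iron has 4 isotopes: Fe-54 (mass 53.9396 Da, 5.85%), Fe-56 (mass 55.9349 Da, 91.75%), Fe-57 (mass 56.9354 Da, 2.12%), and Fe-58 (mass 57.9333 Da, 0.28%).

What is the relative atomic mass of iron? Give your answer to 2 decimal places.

Weight each isotope mass by its fractional abundance: 0.0585 × 53.9396 + 0.9175 × 55.9349 + 0.0212 × 56.9354 + 0.0028 × 57.9333
= 3.15547 + 51.32027 + 1.20703 + 0.16221 = 55.84498 Da

55.84 Da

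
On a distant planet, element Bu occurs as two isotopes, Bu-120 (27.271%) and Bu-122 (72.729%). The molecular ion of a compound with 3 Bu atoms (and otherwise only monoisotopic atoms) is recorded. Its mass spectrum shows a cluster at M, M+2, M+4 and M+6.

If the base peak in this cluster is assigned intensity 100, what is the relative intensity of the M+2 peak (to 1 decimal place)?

37.5

Term probabilities: M 0.0203, M+2 0.1623, M+4 0.4328, M+6 0.3847. Base peak = M+4.
P(M+4) = C(3,2) × 0.27271^1 × 0.72729^2 = 3 × 0.27271 × 0.52895074 = 0.432750 (base)
P(M+2) = C(3,1) × 0.27271^2 × 0.72729^1 = 3 × 0.07437074 × 0.72729 = 0.162267
Relative intensity = 0.162267 / 0.432750 × 100 = 37.5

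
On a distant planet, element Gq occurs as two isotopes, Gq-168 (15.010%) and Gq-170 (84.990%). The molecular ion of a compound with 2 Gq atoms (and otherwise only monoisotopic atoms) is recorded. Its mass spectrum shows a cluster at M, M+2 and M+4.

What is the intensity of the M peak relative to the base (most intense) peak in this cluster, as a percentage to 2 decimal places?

3.12%

(0.15010 + 0.84990)^2 gives M 0.0225, M+2 0.2551, M+4 0.7223; the largest is M+4.
P(M+4) = C(2,2) × 0.15010^0 × 0.84990^2 = 1 × 1.0000 × 0.72233001 = 0.722330 (base)
P(M) = C(2,0) × 0.15010^2 × 0.84990^0 = 1 × 0.02253001 × 1.0000 = 0.022530
Relative intensity = 0.022530 / 0.722330 × 100 = 3.12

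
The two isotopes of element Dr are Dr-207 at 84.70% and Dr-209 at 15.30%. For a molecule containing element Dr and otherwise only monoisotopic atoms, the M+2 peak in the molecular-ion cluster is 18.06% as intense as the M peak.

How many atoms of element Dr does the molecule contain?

For n independent Dr atoms, I(M+2)/I(M) = n · (abundance Dr-209) / (abundance Dr-207) = n · 0.1530/0.8470.
n = 0.1806 × 0.8470/0.1530 = 1.00 ≈ 1

1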